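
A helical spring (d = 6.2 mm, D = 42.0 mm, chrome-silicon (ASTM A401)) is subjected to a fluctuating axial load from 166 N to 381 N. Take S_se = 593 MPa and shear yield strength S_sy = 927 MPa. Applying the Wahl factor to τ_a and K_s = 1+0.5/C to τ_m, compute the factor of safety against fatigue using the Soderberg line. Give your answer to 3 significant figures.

4.14

C = D/d = 42.0/6.2 = 6.7742; K_W = (4C−1)/(4C−4)+0.615/C = 1.2207; K_s = 1+0.5/C = 1.0738
F_a = (F_max−F_min)/2 = 107.5 N; F_m = (F_max+F_min)/2 = 273.5 N
τ_a = K_W·8F_aD/(πd³) = 1.2207 × 48.242 = 58.887 MPa
τ_m = K_s·8F_mD/(πd³) = 1.0738 × 122.74 = 131.79 MPa
Soderberg: 1/n_f = τ_a/S_se + τ_m/S_sy = 58.887/593 + 131.79/927 = 0.09930 + 0.14217 = 0.24148
n_f = 1/0.24148 = 4.141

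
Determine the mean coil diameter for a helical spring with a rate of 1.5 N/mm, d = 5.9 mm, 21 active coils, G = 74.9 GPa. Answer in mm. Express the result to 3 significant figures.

71.1 mm

D = (Gd⁴/(8N_a·k))^(1/3) = (74.9×10³·5.9⁴/(8·21·1.5))^(1/3)
  = (360155)^(1/3) = 71.1481 mm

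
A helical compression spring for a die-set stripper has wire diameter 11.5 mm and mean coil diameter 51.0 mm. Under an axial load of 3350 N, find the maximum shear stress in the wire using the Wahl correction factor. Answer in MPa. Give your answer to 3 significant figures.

Spring index C = D/d = 51.0/11.5 = 4.4348
K_W = (4C−1)/(4C−4) + 0.615/C = 16.739/13.739 + 0.1387 = 1.3570
τ₀ = 8FD/(πd³) = 8·3350·51.0/(π·11.5³) = 1.3668e+06/4778 = 286.06 MPa
τ_max = K·τ₀ = 1.3570 × 286.06 = 388.2 MPa

388 MPa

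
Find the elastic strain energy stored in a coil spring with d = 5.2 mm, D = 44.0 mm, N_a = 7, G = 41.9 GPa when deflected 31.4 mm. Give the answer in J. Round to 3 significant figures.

k = Gd⁴/(8D³N_a) = (41.9×10³)(5.2⁴)/(8·44.0³·7) = 6.4222 N/mm
U = ½kδ² = 0.5 × 6.4222 × 31.4² = 3166 N·mm = 3.166 J

3.17 J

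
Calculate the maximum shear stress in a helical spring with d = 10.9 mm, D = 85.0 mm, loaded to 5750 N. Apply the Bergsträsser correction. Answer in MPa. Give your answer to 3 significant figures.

Spring index C = D/d = 85.0/10.9 = 7.7982
K_B = (4C+2)/(4C−3) = 33.193/28.193 = 1.1774
τ₀ = 8FD/(πd³) = 8·5750·85.0/(π·10.9³) = 3.91e+06/4068.5 = 961.05 MPa
τ_max = K·τ₀ = 1.1774 × 961.05 = 1131.5 MPa

1130 MPa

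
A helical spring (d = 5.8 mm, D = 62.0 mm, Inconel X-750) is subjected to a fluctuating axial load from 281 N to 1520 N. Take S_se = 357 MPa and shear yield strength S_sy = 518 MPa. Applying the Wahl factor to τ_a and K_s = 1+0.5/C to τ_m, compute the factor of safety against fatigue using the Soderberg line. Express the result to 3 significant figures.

0.326

C = D/d = 62.0/5.8 = 10.6897; K_W = (4C−1)/(4C−4)+0.615/C = 1.1349; K_s = 1+0.5/C = 1.0468
F_a = (F_max−F_min)/2 = 619.5 N; F_m = (F_max+F_min)/2 = 900.5 N
τ_a = K_W·8F_aD/(πd³) = 1.1349 × 501.29 = 568.93 MPa
τ_m = K_s·8F_mD/(πd³) = 1.0468 × 728.67 = 762.75 MPa
Soderberg: 1/n_f = τ_a/S_se + τ_m/S_sy = 568.93/357 + 762.75/518 = 1.59365 + 1.47250 = 3.0661
n_f = 1/3.0661 = 0.3261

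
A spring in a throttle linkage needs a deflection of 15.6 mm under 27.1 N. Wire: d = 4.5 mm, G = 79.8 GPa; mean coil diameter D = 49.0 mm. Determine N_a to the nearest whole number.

20

Required rate k = F/δ = 27.1/15.6 = 1.7372 N/mm
N_a = Gd⁴/(8D³k) = (79.8×10³ × 4.5⁴)/(8 × 49.0³ × 1.7372)
    = 3.2723e+07 / 1.63502e+06 = 20.01 → 20 coils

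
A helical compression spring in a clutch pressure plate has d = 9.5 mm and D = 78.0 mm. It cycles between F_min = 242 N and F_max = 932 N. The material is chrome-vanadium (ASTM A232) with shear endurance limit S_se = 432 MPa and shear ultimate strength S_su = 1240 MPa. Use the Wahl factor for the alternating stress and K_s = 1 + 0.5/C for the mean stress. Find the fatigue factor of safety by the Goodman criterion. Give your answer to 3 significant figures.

2.99

C = D/d = 78.0/9.5 = 8.2105; K_W = (4C−1)/(4C−4)+0.615/C = 1.1789; K_s = 1+0.5/C = 1.0609
F_a = (F_max−F_min)/2 = 345 N; F_m = (F_max+F_min)/2 = 587 N
τ_a = K_W·8F_aD/(πd³) = 1.1789 × 79.925 = 94.225 MPa
τ_m = K_s·8F_mD/(πd³) = 1.0609 × 135.99 = 144.27 MPa
Goodman: 1/n_f = τ_a/S_se + τ_m/S_su = 94.225/432 + 144.27/1240 = 0.21811 + 0.11635 = 0.33446
n_f = 1/0.33446 = 2.99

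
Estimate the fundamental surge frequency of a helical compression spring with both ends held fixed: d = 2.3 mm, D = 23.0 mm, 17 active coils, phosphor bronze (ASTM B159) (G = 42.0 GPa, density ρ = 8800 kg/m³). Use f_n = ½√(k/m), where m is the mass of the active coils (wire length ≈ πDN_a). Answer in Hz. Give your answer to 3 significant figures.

62.9 Hz

k = Gd⁴/(8D³N_a) = (42.0×10³)(2.3⁴)/(8·23.0³·17) = 0.71029 N/mm = 710.29 N/m
Wire length L = πDN_a = π·23.0·17 = 1228.4 mm
m = ρ·(πd²/4)·L = 8800 × 4.1548×10⁻⁶ m² × 1.2284 m = 0.044911 kg
f_n = ½√(k/m) = 0.5·√(710.29/0.044911) = 0.5·√(15816) = 62.88 Hz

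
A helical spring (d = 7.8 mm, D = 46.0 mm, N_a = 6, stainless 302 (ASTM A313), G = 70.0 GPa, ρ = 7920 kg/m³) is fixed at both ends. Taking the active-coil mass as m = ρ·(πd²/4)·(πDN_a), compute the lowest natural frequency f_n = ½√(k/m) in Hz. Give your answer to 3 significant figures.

206 Hz

k = Gd⁴/(8D³N_a) = (70.0×10³)(7.8⁴)/(8·46.0³·6) = 55.458 N/mm = 55458 N/m
Wire length L = πDN_a = π·46.0·6 = 867.08 mm
m = ρ·(πd²/4)·L = 7920 × 47.784×10⁻⁶ m² × 0.86708 m = 0.32814 kg
f_n = ½√(k/m) = 0.5·√(55458/0.32814) = 0.5·√(1.69e+05) = 205.55 Hz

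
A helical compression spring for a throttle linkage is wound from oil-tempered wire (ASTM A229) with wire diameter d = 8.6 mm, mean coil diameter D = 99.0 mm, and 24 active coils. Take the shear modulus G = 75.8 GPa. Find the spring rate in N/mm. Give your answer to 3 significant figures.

2.23 N/mm

k = Gd⁴/(8D³N_a) = (75.8×10³ × 8.6⁴) / (8 × 99.0³ × 24)
  = 4.14632e+08 / 1.86297e+08 = 2.2256 N/mm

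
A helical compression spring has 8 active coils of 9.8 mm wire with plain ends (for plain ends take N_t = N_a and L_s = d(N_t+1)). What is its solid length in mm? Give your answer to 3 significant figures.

88.2 mm

plain ends: N_t = N_a = 8
L_s = d·(N_t+1) = 9.8 × 9 = 88.2 mm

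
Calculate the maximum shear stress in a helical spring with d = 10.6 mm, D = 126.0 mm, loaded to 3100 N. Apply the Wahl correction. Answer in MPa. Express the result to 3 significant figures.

Spring index C = D/d = 126.0/10.6 = 11.8868
K_W = (4C−1)/(4C−4) + 0.615/C = 46.547/43.547 + 0.0517 = 1.1206
τ₀ = 8FD/(πd³) = 8·3100·126.0/(π·10.6³) = 3.1248e+06/3741.7 = 835.13 MPa
τ_max = K·τ₀ = 1.1206 × 835.13 = 935.87 MPa

936 MPa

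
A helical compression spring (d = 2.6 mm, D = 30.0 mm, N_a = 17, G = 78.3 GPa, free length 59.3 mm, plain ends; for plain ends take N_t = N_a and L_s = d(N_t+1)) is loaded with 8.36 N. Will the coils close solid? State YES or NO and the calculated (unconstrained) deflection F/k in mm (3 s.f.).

k = Gd⁴/(8D³N_a) = (78.3×10³)(2.6⁴)/(8·30.0³·17) = 0.97443 N/mm
N_t = 17; L_s = 2.6·18 = 46.8 mm; δ_solid = L₀ − L_s = 59.3 − 46.8 = 12.5 mm
δ = F/k = 8.36/0.97443 = 8.5793 mm
δ < δ_solid → spring does not go solid

NO, δ = 8.58 mm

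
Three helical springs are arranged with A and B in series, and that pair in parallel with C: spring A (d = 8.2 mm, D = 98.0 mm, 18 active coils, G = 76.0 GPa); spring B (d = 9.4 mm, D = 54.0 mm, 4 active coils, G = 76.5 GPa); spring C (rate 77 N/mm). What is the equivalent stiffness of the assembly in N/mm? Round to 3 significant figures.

79.5 N/mm

k_A = Gd⁴/(8D³N_a) = (76.0×10³)(8.2⁴)/(8·98.0³·18) = 2.5353 N/mm
k_B = Gd⁴/(8D³N_a) = (76.5×10³)(9.4⁴)/(8·54.0³·4) = 118.53 N/mm
Springs A,B series: k_AB = 1/(1/2.5353+1/118.53) = 2.4822 N/mm; parallel with C: k_eq = 2.4822+77 = 79.482 N/mm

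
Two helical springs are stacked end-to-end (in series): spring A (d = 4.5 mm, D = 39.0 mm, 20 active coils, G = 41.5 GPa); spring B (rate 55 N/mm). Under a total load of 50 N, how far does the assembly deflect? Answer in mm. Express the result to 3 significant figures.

k_A = Gd⁴/(8D³N_a) = (41.5×10³)(4.5⁴)/(8·39.0³·20) = 1.793 N/mm
Series: 1/k_eq = 1/1.793 + 1/55 = 0.5759; k_eq = 1.7364 N/mm
δ = F/k_eq = 50/1.7364 = 28.795 mm

28.8 mm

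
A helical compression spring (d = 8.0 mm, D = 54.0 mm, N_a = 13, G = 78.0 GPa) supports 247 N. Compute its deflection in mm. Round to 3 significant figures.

k = Gd⁴/(8D³N_a) = (78.0×10³)(8.0⁴)/(8·54.0³·13) = 19.509 N/mm
δ = F/k = 247 / 19.509 = 12.661 mm

12.7 mm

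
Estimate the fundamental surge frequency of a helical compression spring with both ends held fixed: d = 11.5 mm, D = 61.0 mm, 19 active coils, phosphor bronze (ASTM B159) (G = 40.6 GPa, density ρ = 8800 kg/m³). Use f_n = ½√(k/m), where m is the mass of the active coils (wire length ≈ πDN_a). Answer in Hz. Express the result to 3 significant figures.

39.3 Hz

k = Gd⁴/(8D³N_a) = (40.6×10³)(11.5⁴)/(8·61.0³·19) = 20.582 N/mm = 20582 N/m
Wire length L = πDN_a = π·61.0·19 = 3641.1 mm
m = ρ·(πd²/4)·L = 8800 × 103.87×10⁻⁶ m² × 3.6411 m = 3.3281 kg
f_n = ½√(k/m) = 0.5·√(20582/3.3281) = 0.5·√(6184.2) = 39.32 Hz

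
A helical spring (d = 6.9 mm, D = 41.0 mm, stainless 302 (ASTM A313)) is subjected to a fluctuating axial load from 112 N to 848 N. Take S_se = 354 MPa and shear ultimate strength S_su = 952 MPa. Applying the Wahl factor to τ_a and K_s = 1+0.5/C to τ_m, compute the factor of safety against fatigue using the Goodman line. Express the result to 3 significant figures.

C = D/d = 41.0/6.9 = 5.9420; K_W = (4C−1)/(4C−4)+0.615/C = 1.2553; K_s = 1+0.5/C = 1.0841
F_a = (F_max−F_min)/2 = 368 N; F_m = (F_max+F_min)/2 = 480 N
τ_a = K_W·8F_aD/(πd³) = 1.2553 × 116.96 = 146.81 MPa
τ_m = K_s·8F_mD/(πd³) = 1.0841 × 152.55 = 165.39 MPa
Goodman: 1/n_f = τ_a/S_se + τ_m/S_su = 146.81/354 + 165.39/952 = 0.41472 + 0.17373 = 0.58845
n_f = 1/0.58845 = 1.699

1.70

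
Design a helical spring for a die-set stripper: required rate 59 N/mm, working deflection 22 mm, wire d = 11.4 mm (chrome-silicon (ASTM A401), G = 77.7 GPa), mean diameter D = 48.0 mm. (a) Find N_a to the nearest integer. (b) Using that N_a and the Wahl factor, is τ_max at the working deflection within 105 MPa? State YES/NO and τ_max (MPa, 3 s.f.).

(a) 25 coils; (b) NO, τ_max = 149 MPa

N_a = Gd⁴/(8D³k) = (77.7×10³)(11.4⁴)/(8·48.0³·59) = 25.14 → N_a = 25
Actual rate k = Gd⁴/(8D³·25) = 59.332 N/mm
Working load F = kδ = 59.332·22 = 1305.3 N
C = 48.0/11.4 = 4.2105; K_W = (4C−1)/(4C−4)+0.615/C = 1.3797
τ_max = K_W·8FD/(πd³) = 1.3797·107.69 = 148.58 MPa
τ_max > 105 MPa → exceeds allowable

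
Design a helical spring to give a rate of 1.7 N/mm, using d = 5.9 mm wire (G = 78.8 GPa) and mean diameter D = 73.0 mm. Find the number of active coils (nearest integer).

18

N_a = Gd⁴/(8D³k) = (78.8×10³ × 5.9⁴)/(8 × 73.0³ × 1.7)
    = 9.54848e+07 / 5.29063e+06 = 18.05 → 18 coils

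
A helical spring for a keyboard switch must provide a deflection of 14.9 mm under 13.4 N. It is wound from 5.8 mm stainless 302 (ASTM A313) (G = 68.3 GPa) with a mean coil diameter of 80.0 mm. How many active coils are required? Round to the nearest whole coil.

Required rate k = F/δ = 13.4/14.9 = 0.89933 N/mm
N_a = Gd⁴/(8D³k) = (68.3×10³ × 5.8⁴)/(8 × 80.0³ × 0.89933)
    = 7.72917e+07 / 3.68365e+06 = 20.98 → 21 coils

21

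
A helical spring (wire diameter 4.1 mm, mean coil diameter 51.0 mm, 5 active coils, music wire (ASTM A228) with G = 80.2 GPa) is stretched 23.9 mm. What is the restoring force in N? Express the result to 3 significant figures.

102 N

k = Gd⁴/(8D³N_a) = (80.2×10³)(4.1⁴)/(8·51.0³·5) = 4.2711 N/mm
F = k·δ = 4.2711 × 23.9 = 102.08 N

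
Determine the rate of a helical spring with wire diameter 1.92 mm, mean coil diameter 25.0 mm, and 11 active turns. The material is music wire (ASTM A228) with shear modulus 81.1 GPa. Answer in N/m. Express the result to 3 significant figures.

k = Gd⁴/(8D³N_a) = (81.1×10³ × 1.92⁴) / (8 × 25.0³ × 11)
  = 1.10211e+06 / 1.375e+06 = 0.80154 N/mm = 801.54 N/m

802 N/m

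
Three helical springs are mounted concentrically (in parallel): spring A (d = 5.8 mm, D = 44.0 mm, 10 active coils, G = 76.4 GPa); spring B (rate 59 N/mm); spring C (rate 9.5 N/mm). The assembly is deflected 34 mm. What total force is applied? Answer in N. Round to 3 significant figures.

2760 N

k_A = Gd⁴/(8D³N_a) = (76.4×10³)(5.8⁴)/(8·44.0³·10) = 12.687 N/mm
Parallel: k_eq = 12.687 + 59 + 9.5 = 81.187 N/mm
F = k_eq·δ = 81.187·34 = 2760.4 N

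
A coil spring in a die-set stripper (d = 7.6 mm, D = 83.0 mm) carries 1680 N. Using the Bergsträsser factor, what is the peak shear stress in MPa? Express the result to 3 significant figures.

908 MPa

Spring index C = D/d = 83.0/7.6 = 10.9211
K_B = (4C+2)/(4C−3) = 45.684/40.684 = 1.1229
τ₀ = 8FD/(πd³) = 8·1680·83.0/(π·7.6³) = 1.11552e+06/1379.1 = 808.88 MPa
τ_max = K·τ₀ = 1.1229 × 808.88 = 908.3 MPa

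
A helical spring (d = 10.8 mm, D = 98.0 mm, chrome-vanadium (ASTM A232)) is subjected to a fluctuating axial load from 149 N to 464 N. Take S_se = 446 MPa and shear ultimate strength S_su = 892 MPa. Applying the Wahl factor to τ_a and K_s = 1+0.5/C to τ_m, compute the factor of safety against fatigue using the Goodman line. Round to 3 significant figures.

C = D/d = 98.0/10.8 = 9.0741; K_W = (4C−1)/(4C−4)+0.615/C = 1.1607; K_s = 1+0.5/C = 1.0551
F_a = (F_max−F_min)/2 = 157.5 N; F_m = (F_max+F_min)/2 = 306.5 N
τ_a = K_W·8F_aD/(πd³) = 1.1607 × 31.202 = 36.215 MPa
τ_m = K_s·8F_mD/(πd³) = 1.0551 × 60.719 = 64.065 MPa
Goodman: 1/n_f = τ_a/S_se + τ_m/S_su = 36.215/446 + 64.065/892 = 0.08120 + 0.07182 = 0.15302
n_f = 1/0.15302 = 6.535

6.54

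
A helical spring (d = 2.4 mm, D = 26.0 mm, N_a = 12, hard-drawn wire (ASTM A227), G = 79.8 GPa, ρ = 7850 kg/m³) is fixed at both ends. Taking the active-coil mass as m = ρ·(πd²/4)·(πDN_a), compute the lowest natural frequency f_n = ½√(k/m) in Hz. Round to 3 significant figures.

k = Gd⁴/(8D³N_a) = (79.8×10³)(2.4⁴)/(8·26.0³·12) = 1.5691 N/mm = 1569.1 N/m
Wire length L = πDN_a = π·26.0·12 = 980.18 mm
m = ρ·(πd²/4)·L = 7850 × 4.5239×10⁻⁶ m² × 0.98018 m = 0.034809 kg
f_n = ½√(k/m) = 0.5·√(1569.1/0.034809) = 0.5·√(45079) = 106.16 Hz

106 Hz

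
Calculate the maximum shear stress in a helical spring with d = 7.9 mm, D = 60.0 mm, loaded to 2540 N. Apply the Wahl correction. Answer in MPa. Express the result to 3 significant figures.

940 MPa

Spring index C = D/d = 60.0/7.9 = 7.5949
K_W = (4C−1)/(4C−4) + 0.615/C = 29.380/26.380 + 0.0810 = 1.1947
τ₀ = 8FD/(πd³) = 8·2540·60.0/(π·7.9³) = 1.2192e+06/1548.9 = 787.13 MPa
τ_max = K·τ₀ = 1.1947 × 787.13 = 940.38 MPa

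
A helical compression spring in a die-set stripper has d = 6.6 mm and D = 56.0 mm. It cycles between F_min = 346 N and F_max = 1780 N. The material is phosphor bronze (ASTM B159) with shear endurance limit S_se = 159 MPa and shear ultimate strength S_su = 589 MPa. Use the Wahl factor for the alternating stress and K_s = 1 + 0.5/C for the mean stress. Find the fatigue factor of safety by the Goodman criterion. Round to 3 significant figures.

0.280

C = D/d = 56.0/6.6 = 8.4848; K_W = (4C−1)/(4C−4)+0.615/C = 1.1727; K_s = 1+0.5/C = 1.0589
F_a = (F_max−F_min)/2 = 717 N; F_m = (F_max+F_min)/2 = 1063 N
τ_a = K_W·8F_aD/(πd³) = 1.1727 × 355.64 = 417.06 MPa
τ_m = K_s·8F_mD/(πd³) = 1.0589 × 527.27 = 558.34 MPa
Goodman: 1/n_f = τ_a/S_se + τ_m/S_su = 417.06/159 + 558.34/589 = 2.62301 + 0.94794 = 3.5709
n_f = 1/3.5709 = 0.28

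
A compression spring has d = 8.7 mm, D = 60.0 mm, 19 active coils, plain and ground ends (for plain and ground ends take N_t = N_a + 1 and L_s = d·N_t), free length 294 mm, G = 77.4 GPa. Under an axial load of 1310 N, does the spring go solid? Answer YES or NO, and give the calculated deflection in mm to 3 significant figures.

k = Gd⁴/(8D³N_a) = (77.4×10³)(8.7⁴)/(8·60.0³·19) = 13.506 N/mm
N_t = 20; L_s = 8.7·20 = 174 mm; δ_solid = L₀ − L_s = 294 − 174 = 120 mm
δ = F/k = 1310/13.506 = 96.995 mm
δ < δ_solid → spring does not go solid

NO, δ = 97.0 mm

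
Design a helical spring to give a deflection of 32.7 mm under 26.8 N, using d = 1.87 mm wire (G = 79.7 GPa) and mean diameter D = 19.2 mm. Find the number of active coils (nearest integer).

Required rate k = F/δ = 26.8/32.7 = 0.81957 N/mm
N_a = Gd⁴/(8D³k) = (79.7×10³ × 1.87⁴)/(8 × 19.2³ × 0.81957)
    = 974596 / 46406.7 = 21 → 21 coils

21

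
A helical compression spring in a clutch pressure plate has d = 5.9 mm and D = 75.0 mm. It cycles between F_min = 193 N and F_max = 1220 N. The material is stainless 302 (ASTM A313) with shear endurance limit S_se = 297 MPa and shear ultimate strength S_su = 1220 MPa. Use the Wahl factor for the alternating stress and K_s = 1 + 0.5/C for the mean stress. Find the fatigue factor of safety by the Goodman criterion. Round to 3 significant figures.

0.426

C = D/d = 75.0/5.9 = 12.7119; K_W = (4C−1)/(4C−4)+0.615/C = 1.1124; K_s = 1+0.5/C = 1.0393
F_a = (F_max−F_min)/2 = 513.5 N; F_m = (F_max+F_min)/2 = 706.5 N
τ_a = K_W·8F_aD/(πd³) = 1.1124 × 477.51 = 531.19 MPa
τ_m = K_s·8F_mD/(πd³) = 1.0393 × 656.99 = 682.83 MPa
Goodman: 1/n_f = τ_a/S_se + τ_m/S_su = 531.19/297 + 682.83/1220 = 1.78853 + 0.55970 = 2.3482
n_f = 1/2.3482 = 0.4259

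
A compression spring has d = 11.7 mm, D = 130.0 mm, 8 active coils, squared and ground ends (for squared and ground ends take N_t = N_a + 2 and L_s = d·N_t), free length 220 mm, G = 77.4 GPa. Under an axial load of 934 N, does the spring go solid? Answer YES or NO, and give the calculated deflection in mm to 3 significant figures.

k = Gd⁴/(8D³N_a) = (77.4×10³)(11.7⁴)/(8·130.0³·8) = 10.315 N/mm
N_t = 10; L_s = 11.7·10 = 117 mm; δ_solid = L₀ − L_s = 220 − 117 = 103 mm
δ = F/k = 934/10.315 = 90.547 mm
δ < δ_solid → spring does not go solid

NO, δ = 90.5 mm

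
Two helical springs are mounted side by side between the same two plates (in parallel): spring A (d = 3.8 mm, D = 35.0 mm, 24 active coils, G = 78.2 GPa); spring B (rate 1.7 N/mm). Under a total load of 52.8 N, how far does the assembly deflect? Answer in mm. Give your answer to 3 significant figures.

k_A = Gd⁴/(8D³N_a) = (78.2×10³)(3.8⁴)/(8·35.0³·24) = 1.9808 N/mm
Parallel: k_eq = 1.9808 + 1.7 = 3.6808 N/mm
δ = F/k_eq = 52.8/3.6808 = 14.345 mm

14.3 mm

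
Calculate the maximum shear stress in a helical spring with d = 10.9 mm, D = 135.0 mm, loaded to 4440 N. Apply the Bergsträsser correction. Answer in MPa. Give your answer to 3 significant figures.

Spring index C = D/d = 135.0/10.9 = 12.3853
K_B = (4C+2)/(4C−3) = 51.541/46.541 = 1.1074
τ₀ = 8FD/(πd³) = 8·4440·135.0/(π·10.9³) = 4.7952e+06/4068.5 = 1178.6 MPa
τ_max = K·τ₀ = 1.1074 × 1178.6 = 1305.3 MPa

1310 MPa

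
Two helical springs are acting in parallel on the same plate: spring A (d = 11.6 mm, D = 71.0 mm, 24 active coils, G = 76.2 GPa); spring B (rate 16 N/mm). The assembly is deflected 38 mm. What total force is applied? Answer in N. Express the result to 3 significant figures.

1370 N

k_A = Gd⁴/(8D³N_a) = (76.2×10³)(11.6⁴)/(8·71.0³·24) = 20.078 N/mm
Parallel: k_eq = 20.078 + 16 = 36.078 N/mm
F = k_eq·δ = 36.078·38 = 1370.9 N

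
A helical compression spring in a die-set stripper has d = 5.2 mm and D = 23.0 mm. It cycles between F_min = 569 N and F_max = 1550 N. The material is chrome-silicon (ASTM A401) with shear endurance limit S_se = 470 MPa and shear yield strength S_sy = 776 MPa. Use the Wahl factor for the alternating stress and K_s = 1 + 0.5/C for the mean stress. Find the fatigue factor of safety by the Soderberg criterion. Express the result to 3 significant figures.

C = D/d = 23.0/5.2 = 4.4231; K_W = (4C−1)/(4C−4)+0.615/C = 1.3581; K_s = 1+0.5/C = 1.1130
F_a = (F_max−F_min)/2 = 490.5 N; F_m = (F_max+F_min)/2 = 1059.5 N
τ_a = K_W·8F_aD/(πd³) = 1.3581 × 204.31 = 277.49 MPa
τ_m = K_s·8F_mD/(πd³) = 1.1130 × 441.33 = 491.21 MPa
Soderberg: 1/n_f = τ_a/S_se + τ_m/S_sy = 277.49/470 + 491.21/776 = 0.59040 + 0.63301 = 1.2234
n_f = 1/1.2234 = 0.8174

0.817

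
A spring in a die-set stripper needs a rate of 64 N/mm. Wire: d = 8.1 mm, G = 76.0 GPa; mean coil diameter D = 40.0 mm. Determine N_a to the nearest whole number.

10

N_a = Gd⁴/(8D³k) = (76.0×10³ × 8.1⁴)/(8 × 40.0³ × 64)
    = 3.27155e+08 / 3.2768e+07 = 9.984 → 10 coils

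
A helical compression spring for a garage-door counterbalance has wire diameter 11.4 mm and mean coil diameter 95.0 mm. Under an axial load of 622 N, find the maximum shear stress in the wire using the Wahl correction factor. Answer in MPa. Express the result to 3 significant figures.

Spring index C = D/d = 95.0/11.4 = 8.3333
K_W = (4C−1)/(4C−4) + 0.615/C = 32.333/29.333 + 0.0738 = 1.1761
τ₀ = 8FD/(πd³) = 8·622·95.0/(π·11.4³) = 472720/4654.4 = 101.56 MPa
τ_max = K·τ₀ = 1.1761 × 101.56 = 119.45 MPa

119 MPa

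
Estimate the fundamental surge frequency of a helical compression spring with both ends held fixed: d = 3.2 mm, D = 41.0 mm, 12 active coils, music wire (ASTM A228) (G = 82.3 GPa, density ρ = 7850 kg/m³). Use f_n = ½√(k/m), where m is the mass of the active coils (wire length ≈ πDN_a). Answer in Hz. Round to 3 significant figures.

57.8 Hz

k = Gd⁴/(8D³N_a) = (82.3×10³)(3.2⁴)/(8·41.0³·12) = 1.3043 N/mm = 1304.3 N/m
Wire length L = πDN_a = π·41.0·12 = 1545.7 mm
m = ρ·(πd²/4)·L = 7850 × 8.0425×10⁻⁶ m² × 1.5457 m = 0.097583 kg
f_n = ½√(k/m) = 0.5·√(1304.3/0.097583) = 0.5·√(13366) = 57.806 Hz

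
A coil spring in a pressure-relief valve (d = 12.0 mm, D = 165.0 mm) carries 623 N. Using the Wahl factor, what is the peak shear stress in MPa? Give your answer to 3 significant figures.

Spring index C = D/d = 165.0/12.0 = 13.7500
K_W = (4C−1)/(4C−4) + 0.615/C = 54.000/51.000 + 0.0447 = 1.1036
τ₀ = 8FD/(πd³) = 8·623·165.0/(π·12.0³) = 822360/5428.7 = 151.48 MPa
τ_max = K·τ₀ = 1.1036 × 151.48 = 167.17 MPa

167 MPa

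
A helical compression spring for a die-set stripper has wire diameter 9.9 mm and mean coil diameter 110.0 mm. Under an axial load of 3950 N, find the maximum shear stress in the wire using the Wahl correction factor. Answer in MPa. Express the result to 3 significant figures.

Spring index C = D/d = 110.0/9.9 = 11.1111
K_W = (4C−1)/(4C−4) + 0.615/C = 43.444/40.444 + 0.0554 = 1.1295
τ₀ = 8FD/(πd³) = 8·3950·110.0/(π·9.9³) = 3.476e+06/3048.3 = 1140.3 MPa
τ_max = K·τ₀ = 1.1295 × 1140.3 = 1288 MPa

1290 MPa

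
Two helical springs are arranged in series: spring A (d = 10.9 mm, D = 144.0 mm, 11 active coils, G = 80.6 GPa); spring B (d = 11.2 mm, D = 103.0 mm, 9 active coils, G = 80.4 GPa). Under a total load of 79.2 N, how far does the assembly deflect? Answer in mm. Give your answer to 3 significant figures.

k_A = Gd⁴/(8D³N_a) = (80.6×10³)(10.9⁴)/(8·144.0³·11) = 4.3298 N/mm
k_B = Gd⁴/(8D³N_a) = (80.4×10³)(11.2⁴)/(8·103.0³·9) = 16.08 N/mm
Series: 1/k_eq = 1/4.3298 + 1/16.08 = 0.29315; k_eq = 3.4113 N/mm
δ = F/k_eq = 79.2/3.4113 = 23.217 mm

23.2 mm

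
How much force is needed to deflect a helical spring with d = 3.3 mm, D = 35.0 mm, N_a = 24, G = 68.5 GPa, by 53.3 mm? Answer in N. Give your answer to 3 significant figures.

52.6 N

k = Gd⁴/(8D³N_a) = (68.5×10³)(3.3⁴)/(8·35.0³·24) = 0.98683 N/mm
F = k·δ = 0.98683 × 53.3 = 52.598 N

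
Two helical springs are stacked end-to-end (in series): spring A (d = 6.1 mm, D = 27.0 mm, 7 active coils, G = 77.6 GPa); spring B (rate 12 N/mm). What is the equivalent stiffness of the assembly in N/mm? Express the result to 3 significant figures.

10.7 N/mm

k_A = Gd⁴/(8D³N_a) = (77.6×10³)(6.1⁴)/(8·27.0³·7) = 97.477 N/mm
Series: 1/k_eq = 1/97.477 + 1/12 = 0.093592; k_eq = 10.685 N/mm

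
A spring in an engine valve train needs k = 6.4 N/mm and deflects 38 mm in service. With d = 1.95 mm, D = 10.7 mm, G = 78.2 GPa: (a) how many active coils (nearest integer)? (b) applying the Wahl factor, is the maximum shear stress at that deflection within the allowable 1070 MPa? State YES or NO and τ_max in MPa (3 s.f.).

N_a = Gd⁴/(8D³k) = (78.2×10³)(1.95⁴)/(8·10.7³·6.4) = 18.03 → N_a = 18
Actual rate k = Gd⁴/(8D³·18) = 6.4096 N/mm
Working load F = kδ = 6.4096·38 = 243.57 N
C = 10.7/1.95 = 5.4872; K_W = (4C−1)/(4C−4)+0.615/C = 1.2792
τ_max = K_W·8FD/(πd³) = 1.2792·895.02 = 1144.9 MPa
τ_max > 1070 MPa → exceeds allowable

(a) 18 coils; (b) NO, τ_max = 1140 MPa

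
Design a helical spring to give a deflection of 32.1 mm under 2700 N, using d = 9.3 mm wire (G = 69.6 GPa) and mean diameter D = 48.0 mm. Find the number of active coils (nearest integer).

Required rate k = F/δ = 2700/32.1 = 84.112 N/mm
N_a = Gd⁴/(8D³k) = (69.6×10³ × 9.3⁴)/(8 × 48.0³ × 84.112)
    = 5.20644e+08 / 7.4417e+07 = 6.996 → 7 coils

7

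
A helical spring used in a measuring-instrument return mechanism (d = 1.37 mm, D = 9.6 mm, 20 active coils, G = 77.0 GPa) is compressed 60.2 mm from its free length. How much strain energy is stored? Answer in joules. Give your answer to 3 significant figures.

3.47 J

k = Gd⁴/(8D³N_a) = (77.0×10³)(1.37⁴)/(8·9.6³·20) = 1.9162 N/mm
U = ½kδ² = 0.5 × 1.9162 × 60.2² = 3472.2 N·mm = 3.4722 J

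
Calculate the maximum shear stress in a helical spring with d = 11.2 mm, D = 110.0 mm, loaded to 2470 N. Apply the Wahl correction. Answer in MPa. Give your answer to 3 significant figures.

565 MPa

Spring index C = D/d = 110.0/11.2 = 9.8214
K_W = (4C−1)/(4C−4) + 0.615/C = 38.286/35.286 + 0.0626 = 1.1476
τ₀ = 8FD/(πd³) = 8·2470·110.0/(π·11.2³) = 2.1736e+06/4413.7 = 492.47 MPa
τ_max = K·τ₀ = 1.1476 × 492.47 = 565.17 MPa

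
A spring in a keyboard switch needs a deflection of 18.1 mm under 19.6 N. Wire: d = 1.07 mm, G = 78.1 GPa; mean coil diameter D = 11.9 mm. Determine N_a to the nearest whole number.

Required rate k = F/δ = 19.6/18.1 = 1.0829 N/mm
N_a = Gd⁴/(8D³k) = (78.1×10³ × 1.07⁴)/(8 × 11.9³ × 1.0829)
    = 102373 / 14598.5 = 7.013 → 7 coils

7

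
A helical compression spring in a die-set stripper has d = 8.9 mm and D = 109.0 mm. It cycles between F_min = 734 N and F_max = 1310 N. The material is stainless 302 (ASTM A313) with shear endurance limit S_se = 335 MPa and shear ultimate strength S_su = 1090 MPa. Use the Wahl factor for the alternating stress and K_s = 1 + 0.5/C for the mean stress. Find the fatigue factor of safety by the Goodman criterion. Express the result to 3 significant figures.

C = D/d = 109.0/8.9 = 12.2472; K_W = (4C−1)/(4C−4)+0.615/C = 1.1169; K_s = 1+0.5/C = 1.0408
F_a = (F_max−F_min)/2 = 288 N; F_m = (F_max+F_min)/2 = 1022 N
τ_a = K_W·8F_aD/(πd³) = 1.1169 × 113.39 = 126.65 MPa
τ_m = K_s·8F_mD/(πd³) = 1.0408 × 402.39 = 418.82 MPa
Goodman: 1/n_f = τ_a/S_se + τ_m/S_su = 126.65/335 + 418.82/1090 = 0.37806 + 0.38424 = 0.76229
n_f = 1/0.76229 = 1.312

1.31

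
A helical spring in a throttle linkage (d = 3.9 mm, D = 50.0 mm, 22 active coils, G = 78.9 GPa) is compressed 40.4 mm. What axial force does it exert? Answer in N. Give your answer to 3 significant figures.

33.5 N

k = Gd⁴/(8D³N_a) = (78.9×10³)(3.9⁴)/(8·50.0³·22) = 0.82968 N/mm
F = k·δ = 0.82968 × 40.4 = 33.519 N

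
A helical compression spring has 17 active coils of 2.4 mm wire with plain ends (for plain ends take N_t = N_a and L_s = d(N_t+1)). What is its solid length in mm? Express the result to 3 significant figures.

43.2 mm

plain ends: N_t = N_a = 17
L_s = d·(N_t+1) = 2.4 × 18 = 43.2 mm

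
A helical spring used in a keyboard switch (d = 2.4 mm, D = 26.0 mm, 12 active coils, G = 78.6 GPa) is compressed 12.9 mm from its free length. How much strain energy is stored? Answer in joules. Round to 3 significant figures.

0.129 J

k = Gd⁴/(8D³N_a) = (78.6×10³)(2.4⁴)/(8·26.0³·12) = 1.5455 N/mm
U = ½kδ² = 0.5 × 1.5455 × 12.9² = 128.6 N·mm = 0.1286 J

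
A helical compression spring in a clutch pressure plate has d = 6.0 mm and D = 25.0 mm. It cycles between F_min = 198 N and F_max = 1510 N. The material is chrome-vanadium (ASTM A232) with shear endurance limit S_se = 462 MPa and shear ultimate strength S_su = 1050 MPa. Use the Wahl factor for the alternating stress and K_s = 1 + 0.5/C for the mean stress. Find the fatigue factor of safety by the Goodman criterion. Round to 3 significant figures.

1.18

C = D/d = 25.0/6.0 = 4.1667; K_W = (4C−1)/(4C−4)+0.615/C = 1.3844; K_s = 1+0.5/C = 1.1200
F_a = (F_max−F_min)/2 = 656 N; F_m = (F_max+F_min)/2 = 854 N
τ_a = K_W·8F_aD/(πd³) = 1.3844 × 193.34 = 267.67 MPa
τ_m = K_s·8F_mD/(πd³) = 1.1200 × 251.7 = 281.9 MPa
Goodman: 1/n_f = τ_a/S_se + τ_m/S_su = 267.67/462 + 281.9/1050 = 0.57938 + 0.26848 = 0.84786
n_f = 1/0.84786 = 1.179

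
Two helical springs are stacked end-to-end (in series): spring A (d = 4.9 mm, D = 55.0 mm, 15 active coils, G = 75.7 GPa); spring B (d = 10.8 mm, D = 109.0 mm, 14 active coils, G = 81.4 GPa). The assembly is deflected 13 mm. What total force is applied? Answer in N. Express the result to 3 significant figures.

k_A = Gd⁴/(8D³N_a) = (75.7×10³)(4.9⁴)/(8·55.0³·15) = 2.1858 N/mm
k_B = Gd⁴/(8D³N_a) = (81.4×10³)(10.8⁴)/(8·109.0³·14) = 7.6352 N/mm
Series: 1/k_eq = 1/2.1858 + 1/7.6352 = 0.58847; k_eq = 1.6993 N/mm
F = k_eq·δ = 1.6993·13 = 22.091 N

22.1 N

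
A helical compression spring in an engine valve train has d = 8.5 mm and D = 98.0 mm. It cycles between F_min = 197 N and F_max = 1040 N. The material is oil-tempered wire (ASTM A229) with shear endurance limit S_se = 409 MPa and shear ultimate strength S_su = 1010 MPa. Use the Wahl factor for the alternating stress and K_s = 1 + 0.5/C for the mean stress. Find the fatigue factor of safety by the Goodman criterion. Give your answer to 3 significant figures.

C = D/d = 98.0/8.5 = 11.5294; K_W = (4C−1)/(4C−4)+0.615/C = 1.1246; K_s = 1+0.5/C = 1.0434
F_a = (F_max−F_min)/2 = 421.5 N; F_m = (F_max+F_min)/2 = 618.5 N
τ_a = K_W·8F_aD/(πd³) = 1.1246 × 171.28 = 192.62 MPa
τ_m = K_s·8F_mD/(πd³) = 1.0434 × 251.33 = 262.23 MPa
Goodman: 1/n_f = τ_a/S_se + τ_m/S_su = 192.62/409 + 262.23/1010 = 0.47095 + 0.25964 = 0.73058
n_f = 1/0.73058 = 1.369

1.37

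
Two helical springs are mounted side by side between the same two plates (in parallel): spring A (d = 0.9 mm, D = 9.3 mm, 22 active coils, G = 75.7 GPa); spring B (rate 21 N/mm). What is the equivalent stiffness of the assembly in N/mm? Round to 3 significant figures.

k_A = Gd⁴/(8D³N_a) = (75.7×10³)(0.9⁴)/(8·9.3³·22) = 0.35084 N/mm
Parallel: k_eq = 0.35084 + 21 = 21.351 N/mm

21.4 N/mm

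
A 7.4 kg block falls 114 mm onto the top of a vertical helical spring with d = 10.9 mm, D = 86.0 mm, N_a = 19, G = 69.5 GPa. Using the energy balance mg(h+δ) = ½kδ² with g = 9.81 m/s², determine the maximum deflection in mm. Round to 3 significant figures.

48.2 mm

k = Gd⁴/(8D³N_a) = (69.5×10³)(10.9⁴)/(8·86.0³·19) = 10.147 N/mm
W = mg = 7.4 × 9.81 = 72.594 N
½kδ² − Wδ − Wh = 0 → δ = (W + √(W² + 2kWh))/k
δ = (72.594 + √(5269.9 + 167953))/10.147 = (72.594 + 416.2)/10.147 = 48.17 mm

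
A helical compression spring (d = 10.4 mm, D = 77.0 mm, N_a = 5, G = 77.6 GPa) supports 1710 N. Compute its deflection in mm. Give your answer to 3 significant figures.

k = Gd⁴/(8D³N_a) = (77.6×10³)(10.4⁴)/(8·77.0³·5) = 49.712 N/mm
δ = F/k = 1710 / 49.712 = 34.398 mm

34.4 mm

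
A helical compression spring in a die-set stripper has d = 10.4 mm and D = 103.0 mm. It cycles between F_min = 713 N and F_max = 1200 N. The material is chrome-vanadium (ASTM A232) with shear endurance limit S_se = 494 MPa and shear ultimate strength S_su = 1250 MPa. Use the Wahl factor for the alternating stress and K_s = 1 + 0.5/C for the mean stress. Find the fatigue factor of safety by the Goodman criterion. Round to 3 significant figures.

C = D/d = 103.0/10.4 = 9.9038; K_W = (4C−1)/(4C−4)+0.615/C = 1.1463; K_s = 1+0.5/C = 1.0505
F_a = (F_max−F_min)/2 = 243.5 N; F_m = (F_max+F_min)/2 = 956.5 N
τ_a = K_W·8F_aD/(πd³) = 1.1463 × 56.778 = 65.086 MPa
τ_m = K_s·8F_mD/(πd³) = 1.0505 × 223.03 = 234.29 MPa
Goodman: 1/n_f = τ_a/S_se + τ_m/S_su = 65.086/494 + 234.29/1250 = 0.13175 + 0.18743 = 0.31918
n_f = 1/0.31918 = 3.133

3.13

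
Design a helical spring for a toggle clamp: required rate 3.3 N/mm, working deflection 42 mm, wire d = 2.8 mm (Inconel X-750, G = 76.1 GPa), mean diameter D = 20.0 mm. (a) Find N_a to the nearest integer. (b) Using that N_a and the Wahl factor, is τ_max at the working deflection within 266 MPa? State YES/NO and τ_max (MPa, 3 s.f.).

N_a = Gd⁴/(8D³k) = (76.1×10³)(2.8⁴)/(8·20.0³·3.3) = 22.15 → N_a = 22
Actual rate k = Gd⁴/(8D³·22) = 3.3221 N/mm
Working load F = kδ = 3.3221·42 = 139.53 N
C = 20.0/2.8 = 7.1429; K_W = (4C−1)/(4C−4)+0.615/C = 1.2082
τ_max = K_W·8FD/(πd³) = 1.2082·323.71 = 391.11 MPa
τ_max > 266 MPa → exceeds allowable

(a) 22 coils; (b) NO, τ_max = 391 MPa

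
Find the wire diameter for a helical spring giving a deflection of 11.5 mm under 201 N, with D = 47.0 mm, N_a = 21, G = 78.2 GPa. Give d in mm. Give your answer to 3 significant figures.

7.90 mm

Required rate k = F/δ = 201/11.5 = 17.478 N/mm
d = (8D³N_a·k / G)^(1/4) = (8·47.0³·21·17.478 / (78.2×10³))^0.25
  = (3898.5)^0.25 = 7.9018 mm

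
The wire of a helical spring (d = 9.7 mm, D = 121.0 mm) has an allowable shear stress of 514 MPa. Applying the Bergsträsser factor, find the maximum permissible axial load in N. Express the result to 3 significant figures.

1380 N

C = D/d = 121.0/9.7 = 12.4742
K_B = (4C+2)/(4C−3) = 51.897/46.897 = 1.1066
τ_max = K·8FD/(πd³) → F_max = τ_allow·πd³/(8DK)
F_max = 514·π·9.7³/(8·121.0·1.1066) = 1.4738e+06/1071.2 = 1375.8 N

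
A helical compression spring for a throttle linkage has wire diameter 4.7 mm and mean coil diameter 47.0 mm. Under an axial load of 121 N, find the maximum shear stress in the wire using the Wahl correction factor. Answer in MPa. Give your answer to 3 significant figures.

160 MPa

Spring index C = D/d = 47.0/4.7 = 10.0000
K_W = (4C−1)/(4C−4) + 0.615/C = 39.000/36.000 + 0.0615 = 1.1448
τ₀ = 8FD/(πd³) = 8·121·47.0/(π·4.7³) = 45496/326.17 = 139.49 MPa
τ_max = K·τ₀ = 1.1448 × 139.49 = 159.69 MPa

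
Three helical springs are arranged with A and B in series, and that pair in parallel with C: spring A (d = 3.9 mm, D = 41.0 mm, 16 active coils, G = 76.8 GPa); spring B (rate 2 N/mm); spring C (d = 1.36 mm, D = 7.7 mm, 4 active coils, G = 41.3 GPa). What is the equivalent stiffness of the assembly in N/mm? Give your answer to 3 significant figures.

k_A = Gd⁴/(8D³N_a) = (76.8×10³)(3.9⁴)/(8·41.0³·16) = 2.014 N/mm
k_C = Gd⁴/(8D³N_a) = (41.3×10³)(1.36⁴)/(8·7.7³·4) = 9.6713 N/mm
Springs A,B series: k_AB = 1/(1/2.014+1/2) = 1.0035 N/mm; parallel with C: k_eq = 1.0035+9.6713 = 10.675 N/mm

10.7 N/mm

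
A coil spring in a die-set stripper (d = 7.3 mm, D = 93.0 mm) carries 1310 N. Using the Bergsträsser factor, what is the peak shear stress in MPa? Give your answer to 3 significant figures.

881 MPa

Spring index C = D/d = 93.0/7.3 = 12.7397
K_B = (4C+2)/(4C−3) = 52.959/47.959 = 1.1043
τ₀ = 8FD/(πd³) = 8·1310·93.0/(π·7.3³) = 974640/1222.1 = 797.49 MPa
τ_max = K·τ₀ = 1.1043 × 797.49 = 880.63 MPa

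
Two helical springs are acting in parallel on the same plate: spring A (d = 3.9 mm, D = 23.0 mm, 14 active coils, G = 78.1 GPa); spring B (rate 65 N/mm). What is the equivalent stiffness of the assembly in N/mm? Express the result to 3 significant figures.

78.3 N/mm

k_A = Gd⁴/(8D³N_a) = (78.1×10³)(3.9⁴)/(8·23.0³·14) = 13.259 N/mm
Parallel: k_eq = 13.259 + 65 = 78.259 N/mm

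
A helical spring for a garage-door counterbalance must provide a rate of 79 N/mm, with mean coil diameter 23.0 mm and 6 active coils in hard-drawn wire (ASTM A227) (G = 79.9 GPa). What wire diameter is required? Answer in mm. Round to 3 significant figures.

4.90 mm

d = (8D³N_a·k / G)^(1/4) = (8·23.0³·6·79 / (79.9×10³))^0.25
  = (577.44)^0.25 = 4.9020 mm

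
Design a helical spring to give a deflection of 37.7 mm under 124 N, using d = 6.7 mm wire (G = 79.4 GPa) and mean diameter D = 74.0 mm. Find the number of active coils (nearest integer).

Required rate k = F/δ = 124/37.7 = 3.2891 N/mm
N_a = Gd⁴/(8D³k) = (79.4×10³ × 6.7⁴)/(8 × 74.0³ × 3.2891)
    = 1.6e+08 / 1.06627e+07 = 15.01 → 15 coils

15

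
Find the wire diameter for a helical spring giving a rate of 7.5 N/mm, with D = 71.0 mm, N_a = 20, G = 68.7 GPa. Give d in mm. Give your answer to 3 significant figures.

d = (8D³N_a·k / G)^(1/4) = (8·71.0³·20·7.5 / (68.7×10³))^0.25
  = (6251.7)^0.25 = 8.8920 mm

8.89 mm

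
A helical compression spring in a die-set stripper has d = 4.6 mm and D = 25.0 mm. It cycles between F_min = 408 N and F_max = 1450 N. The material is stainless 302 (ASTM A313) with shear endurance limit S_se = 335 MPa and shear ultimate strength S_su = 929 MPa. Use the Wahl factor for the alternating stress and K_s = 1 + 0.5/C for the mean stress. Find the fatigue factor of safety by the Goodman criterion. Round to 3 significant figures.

C = D/d = 25.0/4.6 = 5.4348; K_W = (4C−1)/(4C−4)+0.615/C = 1.2823; K_s = 1+0.5/C = 1.0920
F_a = (F_max−F_min)/2 = 521 N; F_m = (F_max+F_min)/2 = 929 N
τ_a = K_W·8F_aD/(πd³) = 1.2823 × 340.76 = 436.94 MPa
τ_m = K_s·8F_mD/(πd³) = 1.0920 × 607.61 = 663.51 MPa
Goodman: 1/n_f = τ_a/S_se + τ_m/S_su = 436.94/335 + 663.51/929 = 1.30431 + 0.71422 = 2.0185
n_f = 1/2.0185 = 0.4954

0.495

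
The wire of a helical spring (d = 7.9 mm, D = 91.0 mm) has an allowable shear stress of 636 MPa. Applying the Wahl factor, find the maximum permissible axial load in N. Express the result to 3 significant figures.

1200 N

C = D/d = 91.0/7.9 = 11.5190
K_W = (4C−1)/(4C−4) + 0.615/C = 45.076/42.076 + 0.0534 = 1.1247
τ_max = K·8FD/(πd³) → F_max = τ_allow·πd³/(8DK)
F_max = 636·π·7.9³/(8·91.0·1.1247) = 9.8512e+05/818.77 = 1203.2 N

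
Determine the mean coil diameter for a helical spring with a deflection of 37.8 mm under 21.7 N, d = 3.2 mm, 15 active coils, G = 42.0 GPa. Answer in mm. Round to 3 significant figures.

Required rate k = F/δ = 21.7/37.8 = 0.57407 N/mm
D = (Gd⁴/(8N_a·k))^(1/3) = (42.0×10³·3.2⁴/(8·15·0.57407))^(1/3)
  = (63929.3)^(1/3) = 39.9853 mm

40.0 mm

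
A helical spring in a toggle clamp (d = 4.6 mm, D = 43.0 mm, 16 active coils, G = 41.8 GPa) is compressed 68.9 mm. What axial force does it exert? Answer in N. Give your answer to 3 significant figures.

127 N

k = Gd⁴/(8D³N_a) = (41.8×10³)(4.6⁴)/(8·43.0³·16) = 1.839 N/mm
F = k·δ = 1.839 × 68.9 = 126.71 N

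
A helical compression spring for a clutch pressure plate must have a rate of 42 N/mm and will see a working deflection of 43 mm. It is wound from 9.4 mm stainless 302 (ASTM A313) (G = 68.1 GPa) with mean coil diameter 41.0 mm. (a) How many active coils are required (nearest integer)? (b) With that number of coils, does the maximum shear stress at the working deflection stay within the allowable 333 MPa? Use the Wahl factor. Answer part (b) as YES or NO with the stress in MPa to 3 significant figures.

N_a = Gd⁴/(8D³k) = (68.1×10³)(9.4⁴)/(8·41.0³·42) = 22.96 → N_a = 23
Actual rate k = Gd⁴/(8D³·23) = 41.927 N/mm
Working load F = kδ = 41.927·43 = 1802.8 N
C = 41.0/9.4 = 4.3617; K_W = (4C−1)/(4C−4)+0.615/C = 1.3641
τ_max = K_W·8FD/(πd³) = 1.3641·226.62 = 309.13 MPa
τ_max ≤ 333 MPa → acceptable

(a) 23 coils; (b) YES, τ_max = 309 MPa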